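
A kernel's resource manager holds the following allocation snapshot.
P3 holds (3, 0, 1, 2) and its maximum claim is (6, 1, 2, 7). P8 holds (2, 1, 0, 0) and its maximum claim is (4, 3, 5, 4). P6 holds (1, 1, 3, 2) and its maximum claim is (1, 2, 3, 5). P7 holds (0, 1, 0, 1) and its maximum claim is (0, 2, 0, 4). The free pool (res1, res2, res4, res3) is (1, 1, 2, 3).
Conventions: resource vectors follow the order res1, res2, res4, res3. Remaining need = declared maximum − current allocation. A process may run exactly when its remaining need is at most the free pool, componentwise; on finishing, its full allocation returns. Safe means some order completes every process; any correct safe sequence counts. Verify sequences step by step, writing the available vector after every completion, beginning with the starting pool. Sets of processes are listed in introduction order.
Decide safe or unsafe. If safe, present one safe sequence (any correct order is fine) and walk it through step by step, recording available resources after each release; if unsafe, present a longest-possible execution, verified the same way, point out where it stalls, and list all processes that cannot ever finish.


The state is SAFE; one workable sequence: P6, P8, P7, P3.
Key observation: the order's first zero-slack moment is P6 ((0, 1, 0, 3) needed, (1, 1, 2, 3) free — a requested resource with nothing to spare).
Step-by-step check:
  pool = (1, 1, 2, 3)
  P6 needs (0, 1, 0, 3) <= (1, 1, 2, 3) -> finishes; pool += (1, 1, 3, 2) = (2, 2, 5, 5)
  P8 needs (2, 2, 5, 4) <= (2, 2, 5, 5) -> finishes; pool += (2, 1, 0, 0) = (4, 3, 5, 5)
  P7 needs (0, 1, 0, 3) <= (4, 3, 5, 5) -> finishes; pool += (0, 1, 0, 1) = (4, 4, 5, 6)
  P3 needs (3, 1, 1, 5) <= (4, 4, 5, 6) -> finishes; pool += (3, 0, 1, 2) = (7, 4, 6, 8)


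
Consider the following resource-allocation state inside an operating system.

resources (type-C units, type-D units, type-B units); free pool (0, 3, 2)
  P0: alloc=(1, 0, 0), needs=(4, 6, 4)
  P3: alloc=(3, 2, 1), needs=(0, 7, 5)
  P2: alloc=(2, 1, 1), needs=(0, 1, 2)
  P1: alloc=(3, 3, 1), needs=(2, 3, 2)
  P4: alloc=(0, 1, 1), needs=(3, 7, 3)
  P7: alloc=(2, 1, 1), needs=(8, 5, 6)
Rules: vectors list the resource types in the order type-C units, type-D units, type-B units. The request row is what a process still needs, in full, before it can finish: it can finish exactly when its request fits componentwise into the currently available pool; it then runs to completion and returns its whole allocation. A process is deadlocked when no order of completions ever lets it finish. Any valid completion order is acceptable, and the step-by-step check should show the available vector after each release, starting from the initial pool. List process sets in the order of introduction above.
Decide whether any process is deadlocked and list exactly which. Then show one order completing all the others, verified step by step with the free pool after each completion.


Nothing here is deadlocked.
Key observation: P2 can run right away; the returned allocation unlocks the remaining processes in turn.
The rest can finish in the order P2, P1, P4, P3, P0, P7. Verifying each step:
  pool = (0, 3, 2)
  P2: need (0, 1, 2) fits (0, 3, 2); releases (2, 1, 1), pool now (2, 4, 3)
  P1: need (2, 3, 2) fits (2, 4, 3); releases (3, 3, 1), pool now (5, 7, 4)
  P4: need (3, 7, 3) fits (5, 7, 4); releases (0, 1, 1), pool now (5, 8, 5)
  P3: need (0, 7, 5) fits (5, 8, 5); releases (3, 2, 1), pool now (8, 10, 6)
  P0: need (4, 6, 4) fits (8, 10, 6); releases (1, 0, 0), pool now (9, 10, 6)
  P7: need (8, 5, 6) fits (9, 10, 6); releases (2, 1, 1), pool now (11, 11, 7)


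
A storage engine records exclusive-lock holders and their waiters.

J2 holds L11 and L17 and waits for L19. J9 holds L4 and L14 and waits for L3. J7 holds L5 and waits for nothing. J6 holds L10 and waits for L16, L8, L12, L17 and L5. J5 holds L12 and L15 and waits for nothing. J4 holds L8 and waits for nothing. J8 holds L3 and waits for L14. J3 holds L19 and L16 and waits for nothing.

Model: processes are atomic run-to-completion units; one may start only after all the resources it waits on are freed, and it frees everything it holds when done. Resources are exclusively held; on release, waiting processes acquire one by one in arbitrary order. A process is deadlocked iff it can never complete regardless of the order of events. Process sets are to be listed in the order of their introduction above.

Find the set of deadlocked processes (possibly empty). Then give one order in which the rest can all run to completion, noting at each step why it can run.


Deadlocked: J9 and J8.
Key observation: the cycle J9 -> J8 -> J9 can never break — each member waits on the next; no other process is dragged down with it.
One completion order for the rest: J3, J2, J7, J5, J4, J6.
Verifying each step:
  J3: no waits; runs immediately, freeing L19 and L16
  run J2 (all its waits — L19 — are resolved); releases L11 and L17
  J7: no waits; runs immediately, freeing L5
  J5: no waits; runs immediately, freeing L12 and L15
  J4: no waits; runs immediately, freeing L8
  run J6 (all its waits — L16, L8, L12, L17 and L5 — are resolved); releases L10


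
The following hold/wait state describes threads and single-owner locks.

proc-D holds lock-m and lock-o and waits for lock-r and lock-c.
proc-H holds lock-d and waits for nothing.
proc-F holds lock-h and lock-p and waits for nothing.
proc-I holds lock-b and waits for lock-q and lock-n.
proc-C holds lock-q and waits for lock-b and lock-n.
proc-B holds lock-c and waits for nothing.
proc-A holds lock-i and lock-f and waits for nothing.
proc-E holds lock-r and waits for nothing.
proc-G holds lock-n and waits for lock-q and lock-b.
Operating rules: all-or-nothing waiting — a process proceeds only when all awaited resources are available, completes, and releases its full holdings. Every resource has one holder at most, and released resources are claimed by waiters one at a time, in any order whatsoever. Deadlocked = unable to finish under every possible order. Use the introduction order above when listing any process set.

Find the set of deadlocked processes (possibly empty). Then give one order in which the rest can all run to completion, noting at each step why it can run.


Deadlocked: proc-I, proc-C and proc-G.
Key observation: nobody on the ring proc-I -> proc-C -> proc-I can start until another member finishes, which never happens; proc-G is caught in further circular waits.
A valid finishing order for the others: proc-H, proc-A, proc-B, proc-E, proc-D, proc-F.
Walking it through:
  proc-H waits on nothing -> runs at once and releases lock-d
  proc-A waits on nothing -> runs at once and releases lock-i and lock-f
  proc-B waits on nothing -> runs at once and releases lock-c
  proc-E waits on nothing -> runs at once and releases lock-r
  run proc-D (all its waits — lock-r and lock-c — are resolved); releases lock-m and lock-o
  proc-F waits on nothing -> runs at once and releases lock-h and lock-p


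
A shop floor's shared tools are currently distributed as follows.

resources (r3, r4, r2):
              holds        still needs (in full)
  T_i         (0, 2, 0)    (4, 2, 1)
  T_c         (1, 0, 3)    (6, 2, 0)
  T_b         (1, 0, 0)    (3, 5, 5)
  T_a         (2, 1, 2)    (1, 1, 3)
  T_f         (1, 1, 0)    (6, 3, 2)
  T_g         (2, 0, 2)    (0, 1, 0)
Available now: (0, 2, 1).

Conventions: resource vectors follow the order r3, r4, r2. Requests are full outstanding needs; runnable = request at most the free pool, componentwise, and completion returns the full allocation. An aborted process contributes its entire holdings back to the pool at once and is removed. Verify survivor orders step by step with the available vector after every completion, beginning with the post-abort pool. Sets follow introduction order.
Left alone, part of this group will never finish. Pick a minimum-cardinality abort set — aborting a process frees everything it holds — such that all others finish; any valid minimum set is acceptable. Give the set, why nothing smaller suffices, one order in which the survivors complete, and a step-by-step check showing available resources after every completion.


Minimum abort set: T_f.
Key observation: aborting T_f returns (1, 1, 0), and T_c — hopeless before — runs at step 5 with the returned capacity in the pool.
Why nothing smaller works: aborting no one leaves the state deadlocked as given.
One survivor order: T_g, T_a, T_i, T_b, T_c. Walking it through (post-abort pool first):
  pool = (1, 3, 1)
  T_g needs (0, 1, 0) <= (1, 3, 1) -> finishes; pool += (2, 0, 2) = (3, 3, 3)
  T_a needs (1, 1, 3) <= (3, 3, 3) -> finishes; pool += (2, 1, 2) = (5, 4, 5)
  T_i needs (4, 2, 1) <= (5, 4, 5) -> finishes; pool += (0, 2, 0) = (5, 6, 5)
  T_b needs (3, 5, 5) <= (5, 6, 5) -> finishes; pool += (1, 0, 0) = (6, 6, 5)
  T_c needs (6, 2, 0) <= (6, 6, 5) -> finishes; pool += (1, 0, 3) = (7, 6, 8)


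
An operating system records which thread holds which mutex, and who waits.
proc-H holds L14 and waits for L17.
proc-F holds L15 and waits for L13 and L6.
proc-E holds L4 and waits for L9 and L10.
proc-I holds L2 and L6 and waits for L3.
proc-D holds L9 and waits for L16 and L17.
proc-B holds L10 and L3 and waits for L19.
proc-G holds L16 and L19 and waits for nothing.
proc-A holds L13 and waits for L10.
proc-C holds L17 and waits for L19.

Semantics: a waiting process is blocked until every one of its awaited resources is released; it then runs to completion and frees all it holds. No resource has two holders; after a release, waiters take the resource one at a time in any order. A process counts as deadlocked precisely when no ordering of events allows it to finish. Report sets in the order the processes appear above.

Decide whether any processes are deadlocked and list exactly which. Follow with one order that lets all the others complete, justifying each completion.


No process is deadlocked.
Key observation: the wait graph is acyclic; completion cascades from the unblocked processes through everyone else.
One completion order for the rest: proc-G, proc-B, proc-A, proc-C, proc-H, proc-I, proc-F, proc-D, proc-E.
Step-by-step check:
  proc-G: no waits; runs immediately, freeing L16 and L19
  proc-B waits on L19 — all released -> runs and releases L10 and L3
  proc-A waits on L10 — all released -> runs and releases L13
  proc-C waits on L19 — all released -> runs and releases L17
  proc-H waits on L17 — all released -> runs and releases L14
  proc-I waits on L3 — all released -> runs and releases L2 and L6
  proc-F waits on L13 and L6 — all released -> runs and releases L15
  proc-D waits on L16 and L17 — all released -> runs and releases L9
  proc-E waits on L9 and L10 — all released -> runs and releases L4


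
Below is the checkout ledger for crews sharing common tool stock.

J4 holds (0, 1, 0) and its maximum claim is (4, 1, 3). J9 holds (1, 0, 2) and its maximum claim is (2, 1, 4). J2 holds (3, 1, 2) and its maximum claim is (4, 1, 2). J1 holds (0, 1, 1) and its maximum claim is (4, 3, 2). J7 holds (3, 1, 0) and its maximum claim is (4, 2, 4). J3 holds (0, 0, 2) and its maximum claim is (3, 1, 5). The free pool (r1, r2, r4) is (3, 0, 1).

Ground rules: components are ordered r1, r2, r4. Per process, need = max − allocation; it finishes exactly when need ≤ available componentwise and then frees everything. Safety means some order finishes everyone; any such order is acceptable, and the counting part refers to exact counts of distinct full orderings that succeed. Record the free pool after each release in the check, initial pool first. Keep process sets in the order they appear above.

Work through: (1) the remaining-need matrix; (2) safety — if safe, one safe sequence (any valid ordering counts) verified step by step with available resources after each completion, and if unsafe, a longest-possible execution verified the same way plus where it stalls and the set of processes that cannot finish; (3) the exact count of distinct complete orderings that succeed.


(1) Need matrix, components ordered r1, r2, r4:
  J4: (4, 0, 3)
  J9: (1, 1, 2)
  J2: (1, 0, 0)
  J1: (4, 2, 1)
  J7: (1, 1, 4)
  J3: (3, 1, 3)
(2) SAFE, for example via the order J2, J9, J3, J4, J7, J1.
Key observation: the first exact fit in this order is J9 — it needs (1, 1, 2) with (6, 1, 3) free, meeting a requested resource to the last unit.
Walking it through:
  pool = (3, 0, 1)
  J2 needs (1, 0, 0) <= (3, 0, 1) -> finishes; pool += (3, 1, 2) = (6, 1, 3)
  J9 needs (1, 1, 2) <= (6, 1, 3) -> finishes; pool += (1, 0, 2) = (7, 1, 5)
  J3 needs (3, 1, 3) <= (7, 1, 5) -> finishes; pool += (0, 0, 2) = (7, 1, 7)
  J4 needs (4, 0, 3) <= (7, 1, 7) -> finishes; pool += (0, 1, 0) = (7, 2, 7)
  J7 needs (1, 1, 4) <= (7, 2, 7) -> finishes; pool += (3, 1, 0) = (10, 3, 7)
  J1 needs (4, 2, 1) <= (10, 3, 7) -> finishes; pool += (0, 1, 1) = (10, 4, 8)
(3) Precisely 50 of the possible complete orderings are safe sequences.


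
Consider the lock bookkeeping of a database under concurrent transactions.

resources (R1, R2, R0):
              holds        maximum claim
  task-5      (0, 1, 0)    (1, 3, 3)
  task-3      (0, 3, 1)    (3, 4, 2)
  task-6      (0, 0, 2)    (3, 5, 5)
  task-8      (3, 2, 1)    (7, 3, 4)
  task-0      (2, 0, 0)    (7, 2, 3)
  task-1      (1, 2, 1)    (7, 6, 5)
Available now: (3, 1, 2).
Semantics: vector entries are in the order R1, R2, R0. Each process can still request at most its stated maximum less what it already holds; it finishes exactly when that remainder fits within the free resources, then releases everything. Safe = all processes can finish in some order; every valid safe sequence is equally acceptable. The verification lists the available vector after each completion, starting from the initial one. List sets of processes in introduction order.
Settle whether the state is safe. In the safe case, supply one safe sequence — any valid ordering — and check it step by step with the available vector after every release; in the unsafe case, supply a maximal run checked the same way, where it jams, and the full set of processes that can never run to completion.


The state is UNSAFE.
Key observation: the wall is R1: completing task-3, task-5, task-6 brings the pool only to (3, 5, 5), and all the rest need more.
Going as far as possible: task-3, task-5, task-6; after that, nothing fits. Verifying each step:
  pool = (3, 1, 2)
  task-3 needs (3, 1, 1) <= (3, 1, 2) -> finishes; pool += (0, 3, 1) = (3, 4, 3)
  task-5 needs (1, 2, 3) <= (3, 4, 3) -> finishes; pool += (0, 1, 0) = (3, 5, 3)
  task-6 needs (3, 5, 3) <= (3, 5, 3) -> finishes; pool += (0, 0, 2) = (3, 5, 5)
  task-8 cannot run: need (4, 1, 3) vs free (3, 5, 5) (insufficient R1)
  task-0 cannot run: need (5, 2, 3) vs free (3, 5, 5) (insufficient R1)
  task-1 cannot run: need (6, 4, 4) vs free (3, 5, 5) (insufficient R1)
Permanently blocked: task-8, task-0 and task-1.


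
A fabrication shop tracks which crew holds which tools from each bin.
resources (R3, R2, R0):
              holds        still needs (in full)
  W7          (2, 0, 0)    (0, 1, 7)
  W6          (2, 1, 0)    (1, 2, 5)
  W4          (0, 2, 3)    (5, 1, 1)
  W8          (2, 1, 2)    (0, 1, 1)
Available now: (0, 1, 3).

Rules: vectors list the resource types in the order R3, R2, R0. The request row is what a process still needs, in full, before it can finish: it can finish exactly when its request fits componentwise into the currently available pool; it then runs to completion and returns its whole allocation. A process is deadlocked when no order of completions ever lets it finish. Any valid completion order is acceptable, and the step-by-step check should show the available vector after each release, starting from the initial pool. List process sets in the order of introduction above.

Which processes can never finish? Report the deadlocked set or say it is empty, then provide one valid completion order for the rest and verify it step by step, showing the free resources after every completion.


Deadlocked set: W7 and W4.
Key observation: after W8, W6 the pool peaks at (4, 3, 5), and each blocked process is short somewhere: W7 on R0; W4 on R3.
A valid finishing order for the others: W8, W6. Verifying each step:
  pool = (0, 1, 3)
  run W8 (needs (0, 1, 1), free (0, 1, 3)); after release of (2, 1, 2) the pool is (2, 2, 5)
  run W6 (needs (1, 2, 5), free (2, 2, 5)); after release of (2, 1, 0) the pool is (4, 3, 5)
The stuck group stays short no matter what:
  W7 cannot run: need (0, 1, 7) vs free (4, 3, 5) (insufficient R0)
  W4 cannot run: need (5, 1, 1) vs free (4, 3, 5) (insufficient R3)


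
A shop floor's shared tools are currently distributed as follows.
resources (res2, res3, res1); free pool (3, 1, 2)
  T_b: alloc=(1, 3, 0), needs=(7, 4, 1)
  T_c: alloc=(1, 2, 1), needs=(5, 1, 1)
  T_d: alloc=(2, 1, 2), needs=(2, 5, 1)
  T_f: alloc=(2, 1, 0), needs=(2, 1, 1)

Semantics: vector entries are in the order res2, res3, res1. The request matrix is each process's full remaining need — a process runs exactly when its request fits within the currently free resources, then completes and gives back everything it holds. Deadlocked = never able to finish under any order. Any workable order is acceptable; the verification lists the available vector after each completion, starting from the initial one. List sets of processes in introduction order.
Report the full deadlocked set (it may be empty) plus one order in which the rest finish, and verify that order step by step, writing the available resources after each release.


Deadlocked set: T_b and T_d.
Key observation: after T_f, T_c the pool peaks at (6, 4, 3), and each blocked process is short somewhere: T_b on res2; T_d on res3.
One completion order for the rest: T_f, T_c. Walking it through:
  pool = (3, 1, 2)
  T_f: need (2, 1, 1) fits (3, 1, 2); releases (2, 1, 0), pool now (5, 2, 2)
  T_c: need (5, 1, 1) fits (5, 2, 2); releases (1, 2, 1), pool now (6, 4, 3)
None of the blocked processes ever fits:
  blocked: T_b wants (7, 4, 1), pool (6, 4, 3) — not enough res2
  blocked: T_d wants (2, 5, 1), pool (6, 4, 3) — not enough res3


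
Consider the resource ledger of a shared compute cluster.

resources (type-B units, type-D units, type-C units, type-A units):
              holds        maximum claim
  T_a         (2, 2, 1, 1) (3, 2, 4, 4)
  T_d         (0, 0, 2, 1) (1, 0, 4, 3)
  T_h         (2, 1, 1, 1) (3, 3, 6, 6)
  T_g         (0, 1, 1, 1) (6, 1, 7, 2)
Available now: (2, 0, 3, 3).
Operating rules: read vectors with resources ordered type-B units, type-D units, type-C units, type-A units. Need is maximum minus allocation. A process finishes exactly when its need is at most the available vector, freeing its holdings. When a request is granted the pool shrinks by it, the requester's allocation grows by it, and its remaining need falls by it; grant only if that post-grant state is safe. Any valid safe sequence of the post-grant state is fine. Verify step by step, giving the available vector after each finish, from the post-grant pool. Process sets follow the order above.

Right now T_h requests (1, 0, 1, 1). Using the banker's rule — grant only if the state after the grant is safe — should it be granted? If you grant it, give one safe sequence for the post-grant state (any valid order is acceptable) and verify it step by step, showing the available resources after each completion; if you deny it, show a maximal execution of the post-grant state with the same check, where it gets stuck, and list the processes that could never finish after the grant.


GRANT: granting preserves safety; a valid post-grant sequence is T_d, T_a, T_h, T_g.
Key observation: (1, 0, 2, 2) free after granting still covers T_d first, and each release covers the next.
Check on the post-grant state, step by step:
  pool = (1, 0, 2, 2)
  T_d: need (1, 0, 2, 2) fits (1, 0, 2, 2); releases (0, 0, 2, 1), pool now (1, 0, 4, 3)
  T_a: need (1, 0, 3, 3) fits (1, 0, 4, 3); releases (2, 2, 1, 1), pool now (3, 2, 5, 4)
  T_h: need (0, 2, 4, 4) fits (3, 2, 5, 4); releases (3, 1, 2, 2), pool now (6, 3, 7, 6)
  T_g: need (6, 0, 6, 1) fits (6, 3, 7, 6); releases (0, 1, 1, 1), pool now (6, 4, 8, 7)


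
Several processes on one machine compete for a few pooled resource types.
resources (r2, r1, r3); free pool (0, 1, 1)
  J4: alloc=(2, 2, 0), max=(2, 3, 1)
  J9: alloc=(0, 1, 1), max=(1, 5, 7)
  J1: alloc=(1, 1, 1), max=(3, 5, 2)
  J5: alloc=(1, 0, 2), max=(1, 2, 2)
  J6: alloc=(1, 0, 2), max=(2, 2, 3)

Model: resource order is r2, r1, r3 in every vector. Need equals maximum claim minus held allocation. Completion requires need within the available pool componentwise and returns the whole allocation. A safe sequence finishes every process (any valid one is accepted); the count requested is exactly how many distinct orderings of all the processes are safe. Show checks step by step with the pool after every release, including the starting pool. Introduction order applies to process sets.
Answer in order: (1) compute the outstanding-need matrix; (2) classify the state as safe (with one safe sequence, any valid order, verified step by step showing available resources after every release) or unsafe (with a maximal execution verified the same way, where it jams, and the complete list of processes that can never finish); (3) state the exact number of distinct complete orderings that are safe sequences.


(1) Remaining need (order r2, r1, r3):
  J4: (0, 1, 1)
  J9: (1, 4, 6)
  J1: (2, 4, 1)
  J5: (0, 2, 0)
  J6: (1, 2, 1)
(2) The state is UNSAFE.
Key observation: no order helps: past J4, J6, J5, the free pool tops out at (4, 3, 5), below what each blocked process needs in r1.
Going as far as possible: J4, J6, J5; after that, nothing fits. Step-by-step check:
  pool = (0, 1, 1)
  run J4 (needs (0, 1, 1), free (0, 1, 1)); after release of (2, 2, 0) the pool is (2, 3, 1)
  run J6 (needs (1, 2, 1), free (2, 3, 1)); after release of (1, 0, 2) the pool is (3, 3, 3)
  run J5 (needs (0, 2, 0), free (3, 3, 3)); after release of (1, 0, 2) the pool is (4, 3, 5)
  J9 still needs (1, 4, 6) but only (4, 3, 5) is free — short on r1 and r3
  J1 still needs (2, 4, 1) but only (4, 3, 5) is free — short on r1
Permanently blocked: J9 and J1.
(3) The exact count: 0 of the possible complete orderings are safe sequences.


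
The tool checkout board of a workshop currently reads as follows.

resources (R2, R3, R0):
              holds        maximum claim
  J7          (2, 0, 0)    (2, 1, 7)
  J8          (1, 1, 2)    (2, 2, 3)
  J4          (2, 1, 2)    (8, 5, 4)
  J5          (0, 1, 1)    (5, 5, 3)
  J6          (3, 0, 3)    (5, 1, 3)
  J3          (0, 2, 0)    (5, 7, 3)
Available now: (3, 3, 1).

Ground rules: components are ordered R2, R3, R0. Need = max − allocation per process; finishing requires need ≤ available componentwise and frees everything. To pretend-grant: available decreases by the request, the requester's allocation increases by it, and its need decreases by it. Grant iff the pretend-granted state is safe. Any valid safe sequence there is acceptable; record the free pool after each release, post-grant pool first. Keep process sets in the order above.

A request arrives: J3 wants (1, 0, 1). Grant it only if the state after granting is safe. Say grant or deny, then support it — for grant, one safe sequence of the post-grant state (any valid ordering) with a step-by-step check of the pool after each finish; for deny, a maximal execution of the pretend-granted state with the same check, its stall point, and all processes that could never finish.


GRANT: granting preserves safety; a valid post-grant sequence is J6, J8, J4, J3, J7, J5.
Key observation: the transfer keeps a workable pool ((2, 3, 0)); J6 starts the safe sequence.
Verifying the post-grant state step by step:
  pool = (2, 3, 0)
  J6: need (2, 1, 0) fits (2, 3, 0); releases (3, 0, 3), pool now (5, 3, 3)
  J8: need (1, 1, 1) fits (5, 3, 3); releases (1, 1, 2), pool now (6, 4, 5)
  J4: need (6, 4, 2) fits (6, 4, 5); releases (2, 1, 2), pool now (8, 5, 7)
  J3: need (4, 5, 2) fits (8, 5, 7); releases (1, 2, 1), pool now (9, 7, 8)
  J7: need (0, 1, 7) fits (9, 7, 8); releases (2, 0, 0), pool now (11, 7, 8)
  J5: need (5, 4, 2) fits (11, 7, 8); releases (0, 1, 1), pool now (11, 8, 9)


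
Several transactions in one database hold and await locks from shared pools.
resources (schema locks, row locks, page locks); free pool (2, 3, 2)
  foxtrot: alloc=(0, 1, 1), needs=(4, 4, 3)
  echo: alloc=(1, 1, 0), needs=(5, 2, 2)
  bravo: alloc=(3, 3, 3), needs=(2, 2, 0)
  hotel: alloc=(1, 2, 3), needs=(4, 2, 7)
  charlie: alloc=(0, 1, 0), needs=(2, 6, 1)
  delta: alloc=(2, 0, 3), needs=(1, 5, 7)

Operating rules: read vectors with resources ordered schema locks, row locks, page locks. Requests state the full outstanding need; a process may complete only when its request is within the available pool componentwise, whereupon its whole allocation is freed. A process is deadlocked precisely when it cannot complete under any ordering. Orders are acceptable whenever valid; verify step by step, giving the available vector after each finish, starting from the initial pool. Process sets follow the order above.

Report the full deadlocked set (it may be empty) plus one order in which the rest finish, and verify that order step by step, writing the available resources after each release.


Deadlocked set: hotel and delta.
Key observation: after bravo, echo, charlie, foxtrot complete, (6, 9, 6) is the best the pool ever gets, yet each leftover process wants more page locks.
One completion order for the rest: bravo, echo, charlie, foxtrot. Check, step by step:
  pool = (2, 3, 2)
  run bravo (needs (2, 2, 0), free (2, 3, 2)); after release of (3, 3, 3) the pool is (5, 6, 5)
  run echo (needs (5, 2, 2), free (5, 6, 5)); after release of (1, 1, 0) the pool is (6, 7, 5)
  run charlie (needs (2, 6, 1), free (6, 7, 5)); after release of (0, 1, 0) the pool is (6, 8, 5)
  run foxtrot (needs (4, 4, 3), free (6, 8, 5)); after release of (0, 1, 1) the pool is (6, 9, 6)
None of the blocked processes ever fits:
  hotel cannot run: need (4, 2, 7) vs free (6, 9, 6) (insufficient page locks)
  delta cannot run: need (1, 5, 7) vs free (6, 9, 6) (insufficient page locks)


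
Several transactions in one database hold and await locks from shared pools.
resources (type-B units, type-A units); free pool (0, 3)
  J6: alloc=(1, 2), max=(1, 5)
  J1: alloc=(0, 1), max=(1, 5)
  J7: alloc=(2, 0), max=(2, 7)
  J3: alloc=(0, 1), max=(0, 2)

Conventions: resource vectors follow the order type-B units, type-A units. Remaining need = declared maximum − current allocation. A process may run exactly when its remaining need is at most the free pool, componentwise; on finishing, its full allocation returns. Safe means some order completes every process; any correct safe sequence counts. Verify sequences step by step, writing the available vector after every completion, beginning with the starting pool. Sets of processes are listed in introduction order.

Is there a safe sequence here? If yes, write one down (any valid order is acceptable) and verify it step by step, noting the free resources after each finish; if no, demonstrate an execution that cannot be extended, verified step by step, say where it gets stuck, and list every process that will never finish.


SAFE. One safe sequence: J6, J3, J1, J7.
Key observation: reading the order forward, J6 is the first process whose need (0, 3) meets the free pool (0, 3) exactly on a resource it requests.
Verifying each step:
  pool = (0, 3)
  run J6 (needs (0, 3), free (0, 3)); after release of (1, 2) the pool is (1, 5)
  run J3 (needs (0, 1), free (1, 5)); after release of (0, 1) the pool is (1, 6)
  run J1 (needs (1, 4), free (1, 6)); after release of (0, 1) the pool is (1, 7)
  run J7 (needs (0, 7), free (1, 7)); after release of (2, 0) the pool is (3, 7)


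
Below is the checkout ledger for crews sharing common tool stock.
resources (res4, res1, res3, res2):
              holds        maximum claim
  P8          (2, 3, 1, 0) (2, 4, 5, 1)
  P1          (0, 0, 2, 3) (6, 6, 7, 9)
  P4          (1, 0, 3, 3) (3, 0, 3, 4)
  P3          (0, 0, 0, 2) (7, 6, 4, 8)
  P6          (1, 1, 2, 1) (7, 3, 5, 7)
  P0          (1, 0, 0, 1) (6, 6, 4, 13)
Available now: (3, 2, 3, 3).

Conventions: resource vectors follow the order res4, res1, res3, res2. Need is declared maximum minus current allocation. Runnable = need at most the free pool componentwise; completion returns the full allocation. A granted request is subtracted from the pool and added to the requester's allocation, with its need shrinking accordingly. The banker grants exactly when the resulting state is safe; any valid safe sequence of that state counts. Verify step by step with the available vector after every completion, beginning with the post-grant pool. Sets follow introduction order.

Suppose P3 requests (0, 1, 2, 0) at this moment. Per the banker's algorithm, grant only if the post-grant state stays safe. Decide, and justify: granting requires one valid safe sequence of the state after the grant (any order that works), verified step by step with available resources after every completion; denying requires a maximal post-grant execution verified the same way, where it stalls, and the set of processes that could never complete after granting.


GRANT — the state after the grant stays safe, e.g. via P4, P8, P6, P3, P1, P0.
Key observation: (3, 1, 1, 3) free after granting still covers P4 first, and each release covers the next.
Check on the post-grant state, step by step:
  pool = (3, 1, 1, 3)
  run P4 (needs (2, 0, 0, 1), free (3, 1, 1, 3)); after release of (1, 0, 3, 3) the pool is (4, 1, 4, 6)
  run P8 (needs (0, 1, 4, 1), free (4, 1, 4, 6)); after release of (2, 3, 1, 0) the pool is (6, 4, 5, 6)
  run P6 (needs (6, 2, 3, 6), free (6, 4, 5, 6)); after release of (1, 1, 2, 1) the pool is (7, 5, 7, 7)
  run P3 (needs (7, 5, 2, 6), free (7, 5, 7, 7)); after release of (0, 1, 2, 2) the pool is (7, 6, 9, 9)
  run P1 (needs (6, 6, 5, 6), free (7, 6, 9, 9)); after release of (0, 0, 2, 3) the pool is (7, 6, 11, 12)
  run P0 (needs (5, 6, 4, 12), free (7, 6, 11, 12)); after release of (1, 0, 0, 1) the pool is (8, 6, 11, 13)


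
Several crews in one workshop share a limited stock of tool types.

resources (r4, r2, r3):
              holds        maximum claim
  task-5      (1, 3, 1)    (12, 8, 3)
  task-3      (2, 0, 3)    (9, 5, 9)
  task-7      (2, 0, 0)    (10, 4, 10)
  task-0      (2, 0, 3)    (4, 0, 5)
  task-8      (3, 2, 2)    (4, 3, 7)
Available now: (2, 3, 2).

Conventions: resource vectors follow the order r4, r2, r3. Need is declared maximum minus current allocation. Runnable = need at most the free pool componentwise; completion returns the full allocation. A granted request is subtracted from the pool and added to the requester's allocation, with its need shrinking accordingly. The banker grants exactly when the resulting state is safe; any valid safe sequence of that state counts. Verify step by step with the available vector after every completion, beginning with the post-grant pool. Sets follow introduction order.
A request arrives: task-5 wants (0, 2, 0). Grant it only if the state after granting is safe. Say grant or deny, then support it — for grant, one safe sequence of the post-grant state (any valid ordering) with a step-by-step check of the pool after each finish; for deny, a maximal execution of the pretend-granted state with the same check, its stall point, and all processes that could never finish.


DENY. Granting would leave the state unsafe.
Key observation: after task-0, task-8 the pool peaks at (7, 3, 7), and each blocked process is short somewhere: task-5 on r4; task-3 on r2; task-7 on r4, r2, r3.
After a pretend grant, a maximal execution: task-0, task-8 — then nothing else fits. Verifying each step:
  pool = (2, 1, 2)
  run task-0 (needs (2, 0, 2), free (2, 1, 2)); after release of (2, 0, 3) the pool is (4, 1, 5)
  run task-8 (needs (1, 1, 5), free (4, 1, 5)); after release of (3, 2, 2) the pool is (7, 3, 7)
  blocked: task-5 wants (11, 3, 2), pool (7, 3, 7) — not enough r4
  blocked: task-3 wants (7, 5, 6), pool (7, 3, 7) — not enough r2
  blocked: task-7 wants (8, 4, 10), pool (7, 3, 7) — not enough r4, r2 and r3
Processes that could never finish after the grant: task-5, task-3 and task-7.


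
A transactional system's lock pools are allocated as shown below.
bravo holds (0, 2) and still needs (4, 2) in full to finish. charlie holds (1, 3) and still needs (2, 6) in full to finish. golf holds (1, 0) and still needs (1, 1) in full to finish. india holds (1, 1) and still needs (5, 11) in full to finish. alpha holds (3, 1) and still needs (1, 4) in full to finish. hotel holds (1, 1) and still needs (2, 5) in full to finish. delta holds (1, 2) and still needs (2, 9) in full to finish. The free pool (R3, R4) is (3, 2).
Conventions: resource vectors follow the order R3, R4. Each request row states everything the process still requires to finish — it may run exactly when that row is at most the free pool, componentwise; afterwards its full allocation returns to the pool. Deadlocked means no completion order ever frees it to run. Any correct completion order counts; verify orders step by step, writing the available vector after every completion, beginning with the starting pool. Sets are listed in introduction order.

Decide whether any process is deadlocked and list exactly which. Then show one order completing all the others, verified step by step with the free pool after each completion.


The deadlocked set is empty.
Key observation: golf leads a chain of completions in which each release enables another process.
The rest can finish in the order golf, bravo, alpha, hotel, charlie, delta, india. Step-by-step check:
  pool = (3, 2)
  golf: need (1, 1) fits (3, 2); releases (1, 0), pool now (4, 2)
  bravo: need (4, 2) fits (4, 2); releases (0, 2), pool now (4, 4)
  alpha: need (1, 4) fits (4, 4); releases (3, 1), pool now (7, 5)
  hotel: need (2, 5) fits (7, 5); releases (1, 1), pool now (8, 6)
  charlie: need (2, 6) fits (8, 6); releases (1, 3), pool now (9, 9)
  delta: need (2, 9) fits (9, 9); releases (1, 2), pool now (10, 11)
  india: need (5, 11) fits (10, 11); releases (1, 1), pool now (11, 12)


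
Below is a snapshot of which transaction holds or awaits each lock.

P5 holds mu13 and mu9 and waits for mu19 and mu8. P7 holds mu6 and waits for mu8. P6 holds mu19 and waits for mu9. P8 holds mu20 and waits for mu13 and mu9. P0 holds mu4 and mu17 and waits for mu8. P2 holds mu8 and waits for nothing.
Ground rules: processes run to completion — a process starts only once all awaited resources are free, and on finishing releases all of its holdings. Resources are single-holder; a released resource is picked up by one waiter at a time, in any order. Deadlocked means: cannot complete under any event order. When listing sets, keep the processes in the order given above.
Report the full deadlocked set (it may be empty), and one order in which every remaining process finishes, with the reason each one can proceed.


Deadlocked: P5, P6 and P8.
Key observation: P5 -> P6 -> P5 is a circular wait — nothing in it can go first; P8 waits into the deadlock from upstream.
The rest can finish in the order P2, P7, P0.
Check, step by step:
  P2: no waits; runs immediately, freeing mu8
  run P7 (all its waits — mu8 — are resolved); releases mu6
  run P0 (all its waits — mu8 — are resolved); releases mu4 and mu17


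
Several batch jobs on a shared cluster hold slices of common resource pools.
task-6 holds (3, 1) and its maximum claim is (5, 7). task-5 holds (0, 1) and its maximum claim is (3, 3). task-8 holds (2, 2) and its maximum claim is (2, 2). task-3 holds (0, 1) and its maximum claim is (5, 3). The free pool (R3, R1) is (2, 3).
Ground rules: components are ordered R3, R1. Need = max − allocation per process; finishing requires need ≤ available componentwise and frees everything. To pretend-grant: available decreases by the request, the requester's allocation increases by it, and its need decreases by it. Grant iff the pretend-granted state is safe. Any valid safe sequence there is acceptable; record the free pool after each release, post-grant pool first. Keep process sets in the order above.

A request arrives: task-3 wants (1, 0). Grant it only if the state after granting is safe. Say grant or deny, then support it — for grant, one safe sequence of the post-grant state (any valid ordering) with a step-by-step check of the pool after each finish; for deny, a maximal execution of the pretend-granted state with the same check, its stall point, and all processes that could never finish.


GRANT — the state after the grant stays safe, e.g. via task-8, task-5, task-6, task-3.
Key observation: granting shrinks the pool to (1, 3), yet task-8 still fits and the chain goes through.
Check on the post-grant state, step by step:
  pool = (1, 3)
  run task-8 (needs (0, 0), free (1, 3)); after release of (2, 2) the pool is (3, 5)
  run task-5 (needs (3, 2), free (3, 5)); after release of (0, 1) the pool is (3, 6)
  run task-6 (needs (2, 6), free (3, 6)); after release of (3, 1) the pool is (6, 7)
  run task-3 (needs (4, 2), free (6, 7)); after release of (1, 1) the pool is (7, 8)


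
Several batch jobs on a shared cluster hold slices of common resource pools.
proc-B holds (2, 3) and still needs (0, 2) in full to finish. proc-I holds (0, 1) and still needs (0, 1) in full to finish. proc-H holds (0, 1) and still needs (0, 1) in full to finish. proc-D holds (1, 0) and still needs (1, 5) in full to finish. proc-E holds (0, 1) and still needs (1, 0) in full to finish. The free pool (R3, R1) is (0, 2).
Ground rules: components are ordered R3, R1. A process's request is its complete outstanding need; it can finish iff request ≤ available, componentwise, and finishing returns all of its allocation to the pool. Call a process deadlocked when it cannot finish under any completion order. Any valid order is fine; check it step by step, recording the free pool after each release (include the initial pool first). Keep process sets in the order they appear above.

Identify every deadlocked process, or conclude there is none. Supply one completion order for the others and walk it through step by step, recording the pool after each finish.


Nothing here is deadlocked.
Key observation: beginning at proc-H, releases accumulate fast enough that every process eventually fits.
One completion order for the rest: proc-H, proc-B, proc-I, proc-D, proc-E. Verifying each step:
  pool = (0, 2)
  run proc-H (needs (0, 1), free (0, 2)); after release of (0, 1) the pool is (0, 3)
  run proc-B (needs (0, 2), free (0, 3)); after release of (2, 3) the pool is (2, 6)
  run proc-I (needs (0, 1), free (2, 6)); after release of (0, 1) the pool is (2, 7)
  run proc-D (needs (1, 5), free (2, 7)); after release of (1, 0) the pool is (3, 7)
  run proc-E (needs (1, 0), free (3, 7)); after release of (0, 1) the pool is (3, 8)


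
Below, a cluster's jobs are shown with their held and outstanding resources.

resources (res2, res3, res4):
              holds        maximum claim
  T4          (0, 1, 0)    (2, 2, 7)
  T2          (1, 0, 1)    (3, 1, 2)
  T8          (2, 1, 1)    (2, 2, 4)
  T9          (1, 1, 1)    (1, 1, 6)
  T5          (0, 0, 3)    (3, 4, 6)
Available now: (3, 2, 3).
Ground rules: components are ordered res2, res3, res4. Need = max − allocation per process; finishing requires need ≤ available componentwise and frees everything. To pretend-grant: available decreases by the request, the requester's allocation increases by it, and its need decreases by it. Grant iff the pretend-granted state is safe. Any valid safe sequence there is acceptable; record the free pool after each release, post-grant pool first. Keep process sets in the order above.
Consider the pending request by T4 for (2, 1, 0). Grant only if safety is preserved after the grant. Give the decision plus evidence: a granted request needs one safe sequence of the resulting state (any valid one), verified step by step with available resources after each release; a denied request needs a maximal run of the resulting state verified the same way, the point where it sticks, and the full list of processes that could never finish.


DENY — the pretend-granted state is unsafe.
Key observation: after T8, T2, T9 the pool peaks at (5, 3, 6), and each blocked process is short somewhere: T4 on res4; T5 on res3.
After a pretend grant, a maximal execution: T8, T2, T9 — then nothing else fits. Check, step by step:
  pool = (1, 1, 3)
  T8: need (0, 1, 3) fits (1, 1, 3); releases (2, 1, 1), pool now (3, 2, 4)
  T2: need (2, 1, 1) fits (3, 2, 4); releases (1, 0, 1), pool now (4, 2, 5)
  T9: need (0, 0, 5) fits (4, 2, 5); releases (1, 1, 1), pool now (5, 3, 6)
  T4 still needs (0, 0, 7) but only (5, 3, 6) is free — short on res4
  T5 still needs (3, 4, 3) but only (5, 3, 6) is free — short on res3
Post-grant, the permanently blocked set is T4 and T5.
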